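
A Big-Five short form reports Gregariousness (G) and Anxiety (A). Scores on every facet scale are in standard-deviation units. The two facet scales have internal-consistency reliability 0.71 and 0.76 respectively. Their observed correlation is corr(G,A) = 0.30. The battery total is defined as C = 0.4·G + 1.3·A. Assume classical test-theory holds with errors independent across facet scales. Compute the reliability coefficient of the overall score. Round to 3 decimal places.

0.791

Var(C) = 0.4² + 1.3² + 2·[0.52·0.30] = 1.85 + 0.312 = 2.162.
With uncorrelated errors the cross-covariances are all true-score covariance, so they carry over unchanged; only the diagonal terms shrink to ρᵢσᵢ².
True-score variance = [0.4²·0.71 + 1.3²·0.76] + 0.312 = 1.398 + 0.312 = 1.71.
Reliability = 1.71 / 2.162 = 0.791.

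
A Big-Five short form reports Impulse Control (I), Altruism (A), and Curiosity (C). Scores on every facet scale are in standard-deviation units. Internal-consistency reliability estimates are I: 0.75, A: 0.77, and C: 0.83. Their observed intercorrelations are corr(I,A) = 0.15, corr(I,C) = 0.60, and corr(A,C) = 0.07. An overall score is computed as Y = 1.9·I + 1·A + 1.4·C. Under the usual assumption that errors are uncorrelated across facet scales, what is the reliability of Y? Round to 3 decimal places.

0.861

Var(Y) = 1.9² + 1 + 1.4² + 2·[1.9·0.15 + 2.66·0.60 + 1.4·0.07] = 6.57 + 3.958 = 10.528.
Under uncorrelated errors the observed covariances equal the true-score covariances, so only the own-variance terms attenuate.
True-score variance = [1.9²·0.75 + 0.77 + 1.4²·0.83] + 3.958 = 5.1043 + 3.958 = 9.0623.
Reliability = 9.0623 / 10.528 = 0.861.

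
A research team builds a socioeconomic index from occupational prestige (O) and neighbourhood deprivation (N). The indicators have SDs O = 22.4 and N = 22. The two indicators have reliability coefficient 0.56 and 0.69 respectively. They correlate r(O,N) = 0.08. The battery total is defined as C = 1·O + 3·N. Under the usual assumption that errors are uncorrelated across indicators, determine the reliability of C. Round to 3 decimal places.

0.692

Var(C) = 22.4² + 3²·22² + 2·[3·22.4·22·0.08] = 4857.76 + 236.544 = 5094.3.
Under uncorrelated errors the observed covariances equal the true-score covariances, so only the own-variance terms attenuate.
True-score variance = [22.4²·0.56 + 3²·22²·0.69] + 236.544 = 3286.63 + 236.544 = 3523.17.
Reliability = 3523.17 / 5094.3 = 0.692.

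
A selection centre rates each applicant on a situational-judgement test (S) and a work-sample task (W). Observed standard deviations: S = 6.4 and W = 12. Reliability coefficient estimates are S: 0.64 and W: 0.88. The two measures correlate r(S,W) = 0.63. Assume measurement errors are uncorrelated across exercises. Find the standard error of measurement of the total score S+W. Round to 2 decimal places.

5.66

Var(total) = 184.96 + 96.768 = 281.728.
True-score variance = 152.934 + 96.768 = 249.702, so reliability = 0.8863.
Error variance = 281.728 − 249.702 = 32.0256; SEM = √32.0256 = 5.66.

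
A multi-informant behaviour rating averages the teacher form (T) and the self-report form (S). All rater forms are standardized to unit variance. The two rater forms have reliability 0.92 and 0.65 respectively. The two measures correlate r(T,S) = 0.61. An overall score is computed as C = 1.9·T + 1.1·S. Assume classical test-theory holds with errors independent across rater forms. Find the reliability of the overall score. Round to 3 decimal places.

Var(C) = 1.9² + 1.1² + 2·[2.09·0.61] = 4.82 + 2.5498 = 7.3698.
With uncorrelated errors the cross-covariances are all true-score covariance, so they carry over unchanged; only the diagonal terms shrink to ρᵢσᵢ².
True-score variance = [1.9²·0.92 + 1.1²·0.65] + 2.5498 = 4.1077 + 2.5498 = 6.6575.
Reliability = 6.6575 / 7.3698 = 0.903.

0.903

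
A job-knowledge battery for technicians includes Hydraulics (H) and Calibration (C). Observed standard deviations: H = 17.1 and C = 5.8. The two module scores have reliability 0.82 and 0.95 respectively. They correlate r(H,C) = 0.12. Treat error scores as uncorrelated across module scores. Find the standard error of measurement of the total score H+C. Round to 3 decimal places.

7.370

Var(total) = 326.05 + 23.8032 = 349.853.
True-score variance = 271.734 + 23.8032 = 295.537, so reliability = 0.8447.
Error variance = 349.853 − 295.537 = 54.3158; SEM = √54.3158 = 7.370.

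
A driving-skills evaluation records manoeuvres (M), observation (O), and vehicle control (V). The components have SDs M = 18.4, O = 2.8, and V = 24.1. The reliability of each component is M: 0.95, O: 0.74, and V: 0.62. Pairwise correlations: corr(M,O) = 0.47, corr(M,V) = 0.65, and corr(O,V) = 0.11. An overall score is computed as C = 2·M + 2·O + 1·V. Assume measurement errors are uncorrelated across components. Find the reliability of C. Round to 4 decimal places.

0.9113

Var(C) = 2²·18.4² + 2²·2.8² + 24.1² + 2·[4·18.4·2.8·0.47 + 2·18.4·24.1·0.65 + 2·2.8·24.1·0.11] = 1966.41 + 1376.35 = 3342.76.
With uncorrelated errors the cross-covariances are all true-score covariance, so they carry over unchanged; only the diagonal terms shrink to ρᵢσᵢ².
True-score variance = [2²·18.4²·0.95 + 2²·2.8²·0.74 + 24.1²·0.62] + 1376.35 = 1669.84 + 1376.35 = 3046.19.
Reliability = 3046.19 / 3342.76 = 0.9113.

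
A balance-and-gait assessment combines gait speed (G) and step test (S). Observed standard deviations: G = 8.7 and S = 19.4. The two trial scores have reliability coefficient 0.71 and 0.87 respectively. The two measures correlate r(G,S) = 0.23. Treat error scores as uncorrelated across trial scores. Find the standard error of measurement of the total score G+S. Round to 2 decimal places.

8.42

Var(total) = 452.05 + 77.6388 = 529.689.
True-score variance = 381.173 + 77.6388 = 458.812, so reliability = 0.8662.
Error variance = 529.689 − 458.812 = 70.8769; SEM = √70.8769 = 8.42.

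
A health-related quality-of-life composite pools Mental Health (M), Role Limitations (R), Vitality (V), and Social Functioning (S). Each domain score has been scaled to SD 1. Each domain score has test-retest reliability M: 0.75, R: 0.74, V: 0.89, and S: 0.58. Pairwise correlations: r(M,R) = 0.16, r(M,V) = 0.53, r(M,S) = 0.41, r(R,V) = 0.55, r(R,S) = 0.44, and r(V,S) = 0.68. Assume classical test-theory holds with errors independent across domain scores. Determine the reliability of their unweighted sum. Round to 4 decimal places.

Var(M+R+V+S) = 4 + 2·[0.16 + 0.53 + 0.41 + 0.55 + 0.44 + 0.68] = 4 + 5.54 = 9.54.
Under uncorrelated errors the observed covariances equal the true-score covariances, so only the own-variance terms attenuate.
True-score variance = [0.75 + 0.74 + 0.89 + 0.58] + 5.54 = 2.96 + 5.54 = 8.5.
Reliability = 8.5 / 9.54 = 0.8910.

0.8910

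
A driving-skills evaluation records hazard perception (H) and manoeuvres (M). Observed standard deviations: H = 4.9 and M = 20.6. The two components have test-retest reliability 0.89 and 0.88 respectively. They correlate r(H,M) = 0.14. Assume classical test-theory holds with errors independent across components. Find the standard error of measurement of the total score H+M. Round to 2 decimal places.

7.32

Var(total) = 448.37 + 28.2632 = 476.633.
True-score variance = 394.806 + 28.2632 = 423.069, so reliability = 0.8876.
Error variance = 476.633 − 423.069 = 53.5643; SEM = √53.5643 = 7.32.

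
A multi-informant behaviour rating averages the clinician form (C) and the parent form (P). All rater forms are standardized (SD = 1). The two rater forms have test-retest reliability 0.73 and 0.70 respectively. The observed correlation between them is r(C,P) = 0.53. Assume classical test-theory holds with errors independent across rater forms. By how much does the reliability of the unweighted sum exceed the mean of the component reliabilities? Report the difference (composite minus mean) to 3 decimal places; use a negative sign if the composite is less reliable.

Var(sum) = 2 + 1.06 = 3.06; true-score variance = 1.43 + 1.06 = 2.49; composite reliability = 0.8137.
Mean component reliability = 0.7150.
Difference = 0.8137 − 0.7150 = 0.099.

0.099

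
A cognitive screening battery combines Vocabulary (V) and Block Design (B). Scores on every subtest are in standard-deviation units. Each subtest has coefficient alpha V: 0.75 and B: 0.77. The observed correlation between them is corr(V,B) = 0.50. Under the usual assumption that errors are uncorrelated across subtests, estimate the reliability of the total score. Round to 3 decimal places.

Var(V+B) = 2 + 2·[0.50] = 2 + 1 = 3.
With uncorrelated errors the cross-covariances are all true-score covariance, so they carry over unchanged; only the diagonal terms shrink to ρᵢσᵢ².
True-score variance = [0.75 + 0.77] + 1 = 1.52 + 1 = 2.52.
Reliability = 2.52 / 3 = 0.840.

0.840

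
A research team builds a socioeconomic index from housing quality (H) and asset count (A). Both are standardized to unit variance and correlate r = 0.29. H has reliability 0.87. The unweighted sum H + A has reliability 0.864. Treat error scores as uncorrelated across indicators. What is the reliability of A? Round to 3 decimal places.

0.779

Var(H+A) = 2 + 2·0.29 = 2.580.
True-score variance = ρ_H + ρ_A + 2·0.29, so 0.864 = (0.87 + ρ_A + 0.58) / 2.580.
ρ_A = 0.864·2.580 − 0.87 − 0.58 = 0.779.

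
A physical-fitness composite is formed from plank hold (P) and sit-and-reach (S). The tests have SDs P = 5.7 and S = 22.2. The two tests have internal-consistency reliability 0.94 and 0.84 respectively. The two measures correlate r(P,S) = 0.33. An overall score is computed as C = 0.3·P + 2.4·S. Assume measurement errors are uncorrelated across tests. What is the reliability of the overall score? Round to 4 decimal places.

0.8434

Var(C) = 0.3²·5.7² + 2.4²·22.2² + 2·[0.72·5.7·22.2·0.33] = 2841.68 + 60.1318 = 2901.81.
Under uncorrelated errors the observed covariances equal the true-score covariances, so only the own-variance terms attenuate.
True-score variance = [0.3²·5.7²·0.94 + 2.4²·22.2²·0.84] + 60.1318 = 2387.31 + 60.1318 = 2447.44.
Reliability = 2447.44 / 2901.81 = 0.8434.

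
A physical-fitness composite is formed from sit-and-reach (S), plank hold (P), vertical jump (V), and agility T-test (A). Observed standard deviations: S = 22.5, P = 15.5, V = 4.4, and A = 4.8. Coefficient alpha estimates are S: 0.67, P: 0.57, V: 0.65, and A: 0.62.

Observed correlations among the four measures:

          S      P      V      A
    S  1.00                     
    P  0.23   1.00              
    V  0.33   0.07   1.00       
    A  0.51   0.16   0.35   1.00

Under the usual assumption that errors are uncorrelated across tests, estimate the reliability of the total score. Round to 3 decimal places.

Var(S+P+V+A) = 22.5² + 15.5² + 4.4² + 4.8² + 2·[22.5·15.5·0.23 + 22.5·4.4·0.33 + 22.5·4.8·0.51 + 15.5·4.4·0.07 + 15.5·4.8·0.16 + 4.4·4.8·0.35] = 788.9 + 384.065 = 1172.97.
With uncorrelated errors the cross-covariances are all true-score covariance, so they carry over unchanged; only the diagonal terms shrink to ρᵢσᵢ².
True-score variance = [22.5²·0.67 + 15.5²·0.57 + 4.4²·0.65 + 4.8²·0.62] + 384.065 = 502.999 + 384.065 = 887.064.
Reliability = 887.064 / 1172.97 = 0.756.

0.756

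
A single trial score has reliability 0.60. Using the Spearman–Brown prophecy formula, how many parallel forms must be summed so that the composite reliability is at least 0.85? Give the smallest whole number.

k ≥ ρ*(1−ρ₁)/(ρ₁(1−ρ*)) = 0.85·0.40 / (0.60·0.15) = 3.778.
Smallest integer k = 4.

4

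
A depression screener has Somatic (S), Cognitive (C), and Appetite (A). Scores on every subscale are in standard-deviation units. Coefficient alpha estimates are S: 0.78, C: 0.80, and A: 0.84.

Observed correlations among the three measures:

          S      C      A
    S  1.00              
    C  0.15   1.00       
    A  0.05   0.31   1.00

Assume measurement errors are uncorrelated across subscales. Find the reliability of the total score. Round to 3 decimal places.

0.856

Var(S+C+A) = 3 + 2·[0.15 + 0.05 + 0.31] = 3 + 1.02 = 4.02.
Because errors are independent across components, Cov(Tᵢ,Tⱼ) = Cov(Xᵢ,Xⱼ); the off-diagonal part of the true-score variance is the same as above.
True-score variance = [0.78 + 0.80 + 0.84] + 1.02 = 2.42 + 1.02 = 3.44.
Reliability = 3.44 / 4.02 = 0.856.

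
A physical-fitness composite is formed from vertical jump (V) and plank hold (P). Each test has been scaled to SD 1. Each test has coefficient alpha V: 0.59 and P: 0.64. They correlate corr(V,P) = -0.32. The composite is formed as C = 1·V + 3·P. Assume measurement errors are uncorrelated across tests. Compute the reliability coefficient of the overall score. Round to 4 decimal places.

Var(C) = 1 + 3² + 2·[3·(-0.32)] = 10 − 1.92 = 8.08.
Because errors are independent across components, Cov(Tᵢ,Tⱼ) = Cov(Xᵢ,Xⱼ); the off-diagonal part of the true-score variance is the same as above.
True-score variance = [0.59 + 3²·0.64] − 1.92 = 6.35 − 1.92 = 4.43.
Reliability = 4.43 / 8.08 = 0.5483.

0.5483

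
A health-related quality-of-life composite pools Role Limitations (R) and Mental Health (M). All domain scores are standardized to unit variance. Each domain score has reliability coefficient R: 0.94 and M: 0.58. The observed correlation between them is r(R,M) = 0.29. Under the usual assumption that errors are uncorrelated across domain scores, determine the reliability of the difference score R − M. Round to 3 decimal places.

0.662

Var(R−M) = 1 + 1 − 2·0.29 = 2 − 0.58 = 1.42.
With uncorrelated errors the cross-covariances are all true-score covariance, so they carry over unchanged; only the diagonal terms shrink to ρᵢσᵢ².
True-score variance = [0.94 + 0.58] − 0.58 = 1.52 − 0.58 = 0.94.
Reliability = 0.94 / 1.42 = 0.662.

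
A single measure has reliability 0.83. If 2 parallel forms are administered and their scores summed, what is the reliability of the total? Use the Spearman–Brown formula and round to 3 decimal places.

0.907

ρ_k = kρ / (1 + (k−1)ρ) = 2·0.83 / (1 + 1·0.83) = 1.660 / 1.830 = 0.907.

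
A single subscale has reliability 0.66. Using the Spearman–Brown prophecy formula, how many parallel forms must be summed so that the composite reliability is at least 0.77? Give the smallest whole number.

2

k ≥ ρ*(1−ρ₁)/(ρ₁(1−ρ*)) = 0.77·0.34 / (0.66·0.23) = 1.725.
Smallest integer k = 2.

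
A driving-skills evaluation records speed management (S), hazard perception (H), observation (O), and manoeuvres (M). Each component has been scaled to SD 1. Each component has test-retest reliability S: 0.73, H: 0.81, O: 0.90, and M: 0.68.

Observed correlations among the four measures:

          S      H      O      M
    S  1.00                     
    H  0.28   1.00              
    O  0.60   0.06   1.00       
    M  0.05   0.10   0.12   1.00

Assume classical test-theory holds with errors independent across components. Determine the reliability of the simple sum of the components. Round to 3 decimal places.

0.863

Var(S+H+O+M) = 4 + 2·[0.28 + 0.60 + 0.05 + 0.06 + 0.10 + 0.12] = 4 + 2.42 = 6.42.
Because errors are independent across components, Cov(Tᵢ,Tⱼ) = Cov(Xᵢ,Xⱼ); the off-diagonal part of the true-score variance is the same as above.
True-score variance = [0.73 + 0.81 + 0.90 + 0.68] + 2.42 = 3.12 + 2.42 = 5.54.
Reliability = 5.54 / 6.42 = 0.863.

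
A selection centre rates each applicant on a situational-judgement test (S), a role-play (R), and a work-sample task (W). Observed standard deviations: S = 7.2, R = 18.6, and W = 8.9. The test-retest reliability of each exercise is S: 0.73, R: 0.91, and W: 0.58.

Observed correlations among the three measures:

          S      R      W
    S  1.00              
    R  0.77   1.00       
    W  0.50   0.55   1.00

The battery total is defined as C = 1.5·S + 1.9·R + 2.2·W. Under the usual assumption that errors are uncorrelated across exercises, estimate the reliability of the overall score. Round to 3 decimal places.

Var(C) = 1.5²·7.2² + 1.9²·18.6² + 2.2²·8.9² + 2·[2.85·7.2·18.6·0.77 + 3.3·7.2·8.9·0.50 + 4.18·18.6·8.9·0.55] = 1748.93 + 1560.39 = 3309.32.
With uncorrelated errors the cross-covariances are all true-score covariance, so they carry over unchanged; only the diagonal terms shrink to ρᵢσᵢ².
True-score variance = [1.5²·7.2²·0.73 + 1.9²·18.6²·0.91 + 2.2²·8.9²·0.58] + 1560.39 = 1444.02 + 1560.39 = 3004.41.
Reliability = 3004.41 / 3309.32 = 0.908.

0.908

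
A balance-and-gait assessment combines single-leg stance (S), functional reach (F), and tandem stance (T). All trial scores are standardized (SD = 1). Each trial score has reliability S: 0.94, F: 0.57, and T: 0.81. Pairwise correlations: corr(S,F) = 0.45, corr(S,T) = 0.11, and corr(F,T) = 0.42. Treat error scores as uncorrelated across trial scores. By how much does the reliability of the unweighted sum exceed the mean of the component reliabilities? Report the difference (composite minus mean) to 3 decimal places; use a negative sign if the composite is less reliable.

0.090

Var(sum) = 3 + 1.96 = 4.96; true-score variance = 2.32 + 1.96 = 4.28; composite reliability = 0.8629.
Mean component reliability = 0.7733.
Difference = 0.8629 − 0.7733 = 0.090.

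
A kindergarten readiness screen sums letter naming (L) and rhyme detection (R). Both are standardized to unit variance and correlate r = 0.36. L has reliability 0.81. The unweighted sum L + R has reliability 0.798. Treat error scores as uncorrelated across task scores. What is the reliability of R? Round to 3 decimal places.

Var(L+R) = 2 + 2·0.36 = 2.720.
True-score variance = ρ_L + ρ_R + 2·0.36, so 0.798 = (0.81 + ρ_R + 0.72) / 2.720.
ρ_R = 0.798·2.720 − 0.81 − 0.72 = 0.641.

0.641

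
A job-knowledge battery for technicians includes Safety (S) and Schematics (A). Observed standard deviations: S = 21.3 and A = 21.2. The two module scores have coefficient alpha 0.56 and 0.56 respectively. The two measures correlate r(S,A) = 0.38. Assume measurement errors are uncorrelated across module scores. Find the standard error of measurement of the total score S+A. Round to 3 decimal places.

19.934

Var(total) = 903.13 + 343.186 = 1246.32.
True-score variance = 505.753 + 343.186 = 848.938, so reliability = 0.6812.
Error variance = 1246.32 − 848.938 = 397.377; SEM = √397.377 = 19.934.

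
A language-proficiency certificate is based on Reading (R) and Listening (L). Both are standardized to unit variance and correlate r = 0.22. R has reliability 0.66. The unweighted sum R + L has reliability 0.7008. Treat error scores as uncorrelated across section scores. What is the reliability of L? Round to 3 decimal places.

0.610

Var(R+L) = 2 + 2·0.22 = 2.440.
True-score variance = ρ_R + ρ_L + 2·0.22, so 0.7008 = (0.66 + ρ_L + 0.44) / 2.440.
ρ_L = 0.7008·2.440 − 0.66 − 0.44 = 0.610.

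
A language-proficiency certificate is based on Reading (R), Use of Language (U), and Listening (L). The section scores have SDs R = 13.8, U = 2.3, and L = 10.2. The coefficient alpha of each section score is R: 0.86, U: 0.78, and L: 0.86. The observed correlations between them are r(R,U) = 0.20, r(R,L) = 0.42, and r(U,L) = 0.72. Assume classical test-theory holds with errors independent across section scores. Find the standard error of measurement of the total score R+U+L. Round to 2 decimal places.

Var(total) = 299.77 + 164.717 = 464.487.
True-score variance = 257.379 + 164.717 = 422.096, so reliability = 0.9087.
Error variance = 464.487 − 422.096 = 42.391; SEM = √42.391 = 6.51.

6.51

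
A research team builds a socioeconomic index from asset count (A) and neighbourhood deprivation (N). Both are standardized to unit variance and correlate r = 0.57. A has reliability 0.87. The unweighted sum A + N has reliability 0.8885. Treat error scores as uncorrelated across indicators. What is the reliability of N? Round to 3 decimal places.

Var(A+N) = 2 + 2·0.57 = 3.140.
True-score variance = ρ_A + ρ_N + 2·0.57, so 0.8885 = (0.87 + ρ_N + 1.14) / 3.140.
ρ_N = 0.8885·3.140 − 0.87 − 1.14 = 0.780.

0.780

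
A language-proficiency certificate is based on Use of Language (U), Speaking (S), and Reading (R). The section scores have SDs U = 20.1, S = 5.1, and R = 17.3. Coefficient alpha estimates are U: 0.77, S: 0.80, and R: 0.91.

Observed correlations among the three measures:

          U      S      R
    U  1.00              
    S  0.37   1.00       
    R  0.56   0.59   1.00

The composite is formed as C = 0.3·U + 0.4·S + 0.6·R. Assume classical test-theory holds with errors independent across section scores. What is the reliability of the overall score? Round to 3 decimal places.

Var(C) = 0.3²·20.1² + 0.4²·5.1² + 0.6²·17.3² + 2·[0.12·20.1·5.1·0.37 + 0.18·20.1·17.3·0.56 + 0.24·5.1·17.3·0.59] = 148.267 + 104.192 = 252.459.
Because errors are independent across components, Cov(Tᵢ,Tⱼ) = Cov(Xᵢ,Xⱼ); the off-diagonal part of the true-score variance is the same as above.
True-score variance = [0.3²·20.1²·0.77 + 0.4²·5.1²·0.80 + 0.6²·17.3²·0.91] + 104.192 = 129.375 + 104.192 = 233.567.
Reliability = 233.567 / 252.459 = 0.925.

0.925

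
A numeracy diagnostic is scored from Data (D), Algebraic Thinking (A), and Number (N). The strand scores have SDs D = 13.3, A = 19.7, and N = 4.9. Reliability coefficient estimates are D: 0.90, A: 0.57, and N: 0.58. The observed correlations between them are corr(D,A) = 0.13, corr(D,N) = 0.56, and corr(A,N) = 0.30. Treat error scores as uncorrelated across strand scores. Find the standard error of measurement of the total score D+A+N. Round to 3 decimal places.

13.952

Var(total) = 588.99 + 199.031 = 788.021.
True-score variance = 394.338 + 199.031 = 593.369, so reliability = 0.7530.
Error variance = 788.021 − 593.369 = 194.652; SEM = √194.652 = 13.952.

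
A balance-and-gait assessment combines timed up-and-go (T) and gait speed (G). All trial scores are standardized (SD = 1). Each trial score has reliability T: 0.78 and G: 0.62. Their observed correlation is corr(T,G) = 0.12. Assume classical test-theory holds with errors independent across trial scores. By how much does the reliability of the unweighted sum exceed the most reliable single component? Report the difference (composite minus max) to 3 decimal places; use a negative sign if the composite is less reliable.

-0.048

Var(sum) = 2 + 0.24 = 2.24; true-score variance = 1.4 + 0.24 = 1.64; composite reliability = 0.7321.
Max component reliability = 0.7800.
Difference = 0.7321 − 0.7800 = -0.048.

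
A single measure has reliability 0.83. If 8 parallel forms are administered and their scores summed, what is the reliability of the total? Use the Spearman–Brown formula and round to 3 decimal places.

0.975

ρ_k = kρ / (1 + (k−1)ρ) = 8·0.83 / (1 + 7·0.83) = 6.640 / 6.810 = 0.975.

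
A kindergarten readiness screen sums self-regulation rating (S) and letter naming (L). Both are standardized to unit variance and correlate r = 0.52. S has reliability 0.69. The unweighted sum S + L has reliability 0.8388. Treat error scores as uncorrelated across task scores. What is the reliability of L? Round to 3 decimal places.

Var(S+L) = 2 + 2·0.52 = 3.040.
True-score variance = ρ_S + ρ_L + 2·0.52, so 0.8388 = (0.69 + ρ_L + 1.04) / 3.040.
ρ_L = 0.8388·3.040 − 0.69 − 1.04 = 0.820.

0.820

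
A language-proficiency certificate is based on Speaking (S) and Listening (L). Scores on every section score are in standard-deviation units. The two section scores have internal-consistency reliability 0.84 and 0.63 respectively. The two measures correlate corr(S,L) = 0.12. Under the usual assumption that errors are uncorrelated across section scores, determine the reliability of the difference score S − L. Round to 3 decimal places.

0.699

Var(S−L) = 1 + 1 − 2·0.12 = 2 − 0.24 = 1.76.
Because errors are independent across components, Cov(Tᵢ,Tⱼ) = Cov(Xᵢ,Xⱼ); the off-diagonal part of the true-score variance is the same as above.
True-score variance = [0.84 + 0.63] − 0.24 = 1.47 − 0.24 = 1.23.
Reliability = 1.23 / 1.76 = 0.699.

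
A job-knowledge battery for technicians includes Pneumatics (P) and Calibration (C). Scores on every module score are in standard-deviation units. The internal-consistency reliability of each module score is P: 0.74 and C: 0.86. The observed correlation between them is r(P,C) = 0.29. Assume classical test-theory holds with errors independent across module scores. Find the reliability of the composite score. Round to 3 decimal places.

0.845

Var(P+C) = 2 + 2·[0.29] = 2 + 0.58 = 2.58.
With uncorrelated errors the cross-covariances are all true-score covariance, so they carry over unchanged; only the diagonal terms shrink to ρᵢσᵢ².
True-score variance = [0.74 + 0.86] + 0.58 = 1.6 + 0.58 = 2.18.
Reliability = 2.18 / 2.58 = 0.845.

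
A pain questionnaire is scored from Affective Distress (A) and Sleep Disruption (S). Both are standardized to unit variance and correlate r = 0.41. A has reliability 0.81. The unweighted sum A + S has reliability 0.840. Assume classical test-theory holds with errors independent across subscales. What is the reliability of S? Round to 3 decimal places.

0.739

Var(A+S) = 2 + 2·0.41 = 2.820.
True-score variance = ρ_A + ρ_S + 2·0.41, so 0.840 = (0.81 + ρ_S + 0.82) / 2.820.
ρ_S = 0.840·2.820 − 0.81 − 0.82 = 0.739.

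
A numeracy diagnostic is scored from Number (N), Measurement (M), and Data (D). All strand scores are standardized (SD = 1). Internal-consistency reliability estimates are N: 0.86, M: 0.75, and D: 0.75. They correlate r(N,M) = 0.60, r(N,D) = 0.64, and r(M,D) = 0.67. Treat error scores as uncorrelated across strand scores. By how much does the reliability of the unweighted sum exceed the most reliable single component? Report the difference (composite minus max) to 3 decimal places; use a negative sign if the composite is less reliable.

0.046

Var(sum) = 3 + 3.82 = 6.82; true-score variance = 2.36 + 3.82 = 6.18; composite reliability = 0.9062.
Max component reliability = 0.8600.
Difference = 0.9062 − 0.8600 = 0.046.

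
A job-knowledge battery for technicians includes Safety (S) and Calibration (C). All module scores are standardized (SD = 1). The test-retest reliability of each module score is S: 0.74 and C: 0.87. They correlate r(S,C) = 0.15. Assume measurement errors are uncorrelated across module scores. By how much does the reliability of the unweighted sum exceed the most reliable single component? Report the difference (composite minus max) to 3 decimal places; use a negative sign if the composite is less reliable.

-0.040

Var(sum) = 2 + 0.3 = 2.3; true-score variance = 1.61 + 0.3 = 1.91; composite reliability = 0.8304.
Max component reliability = 0.8700.
Difference = 0.8304 − 0.8700 = -0.040.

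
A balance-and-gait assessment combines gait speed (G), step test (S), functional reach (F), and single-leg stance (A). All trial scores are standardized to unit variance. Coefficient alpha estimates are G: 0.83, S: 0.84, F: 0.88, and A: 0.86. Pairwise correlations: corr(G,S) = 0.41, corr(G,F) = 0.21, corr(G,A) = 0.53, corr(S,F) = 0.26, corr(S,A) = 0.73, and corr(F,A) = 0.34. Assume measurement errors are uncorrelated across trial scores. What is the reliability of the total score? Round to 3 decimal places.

0.934

Var(G+S+F+A) = 4 + 2·[0.41 + 0.21 + 0.53 + 0.26 + 0.73 + 0.34] = 4 + 4.96 = 8.96.
Because errors are independent across components, Cov(Tᵢ,Tⱼ) = Cov(Xᵢ,Xⱼ); the off-diagonal part of the true-score variance is the same as above.
True-score variance = [0.83 + 0.84 + 0.88 + 0.86] + 4.96 = 3.41 + 4.96 = 8.37.
Reliability = 8.37 / 8.96 = 0.934.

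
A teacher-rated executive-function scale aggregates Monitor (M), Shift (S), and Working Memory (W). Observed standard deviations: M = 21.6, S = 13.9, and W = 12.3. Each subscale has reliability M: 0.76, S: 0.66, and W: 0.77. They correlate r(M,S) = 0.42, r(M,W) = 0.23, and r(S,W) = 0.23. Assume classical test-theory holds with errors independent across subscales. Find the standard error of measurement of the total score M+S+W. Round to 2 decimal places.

Var(total) = 811.06 + 453.061 = 1264.12.
True-score variance = 598.598 + 453.061 = 1051.66, so reliability = 0.8319.
Error variance = 1264.12 − 1051.66 = 212.463; SEM = √212.463 = 14.58.

14.58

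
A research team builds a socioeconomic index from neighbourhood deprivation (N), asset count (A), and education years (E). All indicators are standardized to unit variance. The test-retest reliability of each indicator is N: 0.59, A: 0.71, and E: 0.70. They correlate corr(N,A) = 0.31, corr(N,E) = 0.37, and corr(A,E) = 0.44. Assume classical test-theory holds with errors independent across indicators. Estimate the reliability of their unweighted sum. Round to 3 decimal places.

Var(N+A+E) = 3 + 2·[0.31 + 0.37 + 0.44] = 3 + 2.24 = 5.24.
Because errors are independent across components, Cov(Tᵢ,Tⱼ) = Cov(Xᵢ,Xⱼ); the off-diagonal part of the true-score variance is the same as above.
True-score variance = [0.59 + 0.71 + 0.70] + 2.24 = 2 + 2.24 = 4.24.
Reliability = 4.24 / 5.24 = 0.809.

0.809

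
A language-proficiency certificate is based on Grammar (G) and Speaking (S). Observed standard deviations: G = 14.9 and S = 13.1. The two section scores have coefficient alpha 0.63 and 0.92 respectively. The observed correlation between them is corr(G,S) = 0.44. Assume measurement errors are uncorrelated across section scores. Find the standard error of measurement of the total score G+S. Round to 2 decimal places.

9.79

Var(total) = 393.62 + 171.767 = 565.387.
True-score variance = 297.748 + 171.767 = 469.515, so reliability = 0.8304.
Error variance = 565.387 − 469.515 = 95.8725; SEM = √95.8725 = 9.79.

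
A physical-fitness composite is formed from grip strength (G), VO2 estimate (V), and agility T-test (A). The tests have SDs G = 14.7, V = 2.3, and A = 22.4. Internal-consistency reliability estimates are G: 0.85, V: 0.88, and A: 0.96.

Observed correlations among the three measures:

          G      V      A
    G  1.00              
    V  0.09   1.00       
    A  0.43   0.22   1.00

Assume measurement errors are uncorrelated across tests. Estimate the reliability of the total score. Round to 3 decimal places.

0.949

Var(G+V+A) = 14.7² + 2.3² + 22.4² + 2·[14.7·2.3·0.09 + 14.7·22.4·0.43 + 2.3·22.4·0.22] = 723.14 + 311.935 = 1035.08.
Because errors are independent across components, Cov(Tᵢ,Tⱼ) = Cov(Xᵢ,Xⱼ); the off-diagonal part of the true-score variance is the same as above.
True-score variance = [14.7²·0.85 + 2.3²·0.88 + 22.4²·0.96] + 311.935 = 670.021 + 311.935 = 981.957.
Reliability = 981.957 / 1035.08 = 0.949.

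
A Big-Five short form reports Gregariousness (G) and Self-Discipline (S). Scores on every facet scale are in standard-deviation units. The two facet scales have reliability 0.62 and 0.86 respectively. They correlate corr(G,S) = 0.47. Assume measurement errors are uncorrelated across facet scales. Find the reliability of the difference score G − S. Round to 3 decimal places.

Var(G−S) = 1 + 1 − 2·0.47 = 2 − 0.94 = 1.06.
With uncorrelated errors the cross-covariances are all true-score covariance, so they carry over unchanged; only the diagonal terms shrink to ρᵢσᵢ².
True-score variance = [0.62 + 0.86] − 0.94 = 1.48 − 0.94 = 0.54.
Reliability = 0.54 / 1.06 = 0.509.

0.509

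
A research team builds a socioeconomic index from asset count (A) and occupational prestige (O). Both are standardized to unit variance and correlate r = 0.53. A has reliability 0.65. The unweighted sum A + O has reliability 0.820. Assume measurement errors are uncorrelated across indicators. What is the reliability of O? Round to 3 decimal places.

Var(A+O) = 2 + 2·0.53 = 3.060.
True-score variance = ρ_A + ρ_O + 2·0.53, so 0.820 = (0.65 + ρ_O + 1.06) / 3.060.
ρ_O = 0.820·3.060 − 0.65 − 1.06 = 0.799.

0.799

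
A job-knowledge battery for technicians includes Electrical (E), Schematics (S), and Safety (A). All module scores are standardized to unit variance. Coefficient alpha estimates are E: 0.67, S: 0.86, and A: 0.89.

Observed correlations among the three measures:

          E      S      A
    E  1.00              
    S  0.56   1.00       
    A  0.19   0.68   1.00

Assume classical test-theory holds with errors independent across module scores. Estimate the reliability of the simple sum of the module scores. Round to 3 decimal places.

Var(E+S+A) = 3 + 2·[0.56 + 0.19 + 0.68] = 3 + 2.86 = 5.86.
Under uncorrelated errors the observed covariances equal the true-score covariances, so only the own-variance terms attenuate.
True-score variance = [0.67 + 0.86 + 0.89] + 2.86 = 2.42 + 2.86 = 5.28.
Reliability = 5.28 / 5.86 = 0.901.

0.901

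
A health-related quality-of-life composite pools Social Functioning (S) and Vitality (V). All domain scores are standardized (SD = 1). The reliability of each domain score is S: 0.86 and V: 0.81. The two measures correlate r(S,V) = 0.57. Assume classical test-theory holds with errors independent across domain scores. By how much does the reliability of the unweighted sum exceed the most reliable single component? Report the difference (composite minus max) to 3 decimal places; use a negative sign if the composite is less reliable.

0.035

Var(sum) = 2 + 1.14 = 3.14; true-score variance = 1.67 + 1.14 = 2.81; composite reliability = 0.8949.
Max component reliability = 0.8600.
Difference = 0.8949 − 0.8600 = 0.035.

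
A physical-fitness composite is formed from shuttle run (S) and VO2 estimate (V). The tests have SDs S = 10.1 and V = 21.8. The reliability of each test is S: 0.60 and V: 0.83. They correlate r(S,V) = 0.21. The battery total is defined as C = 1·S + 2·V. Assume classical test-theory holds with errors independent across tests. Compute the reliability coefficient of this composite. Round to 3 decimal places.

Var(C) = 10.1² + 2²·21.8² + 2·[2·10.1·21.8·0.21] = 2002.97 + 184.951 = 2187.92.
Under uncorrelated errors the observed covariances equal the true-score covariances, so only the own-variance terms attenuate.
True-score variance = [10.1²·0.60 + 2²·21.8²·0.83] + 184.951 = 1639 + 184.951 = 1823.95.
Reliability = 1823.95 / 2187.92 = 0.834.

0.834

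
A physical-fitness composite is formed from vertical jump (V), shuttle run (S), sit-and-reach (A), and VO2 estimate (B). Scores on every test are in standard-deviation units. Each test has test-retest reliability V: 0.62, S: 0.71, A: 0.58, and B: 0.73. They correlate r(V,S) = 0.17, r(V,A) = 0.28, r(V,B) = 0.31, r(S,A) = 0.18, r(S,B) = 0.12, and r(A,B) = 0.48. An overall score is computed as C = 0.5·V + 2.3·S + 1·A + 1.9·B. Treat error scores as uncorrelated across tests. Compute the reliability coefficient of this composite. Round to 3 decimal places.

Var(C) = 0.5² + 2.3² + 1 + 1.9² + 2·[1.15·0.17 + 0.5·0.28 + 0.95·0.31 + 2.3·0.18 + 4.37·0.12 + 1.9·0.48] = 10.15 + 4.9608 = 15.1108.
With uncorrelated errors the cross-covariances are all true-score covariance, so they carry over unchanged; only the diagonal terms shrink to ρᵢσᵢ².
True-score variance = [0.5²·0.62 + 2.3²·0.71 + 0.58 + 1.9²·0.73] + 4.9608 = 7.1262 + 4.9608 = 12.087.
Reliability = 12.087 / 15.1108 = 0.800.

0.800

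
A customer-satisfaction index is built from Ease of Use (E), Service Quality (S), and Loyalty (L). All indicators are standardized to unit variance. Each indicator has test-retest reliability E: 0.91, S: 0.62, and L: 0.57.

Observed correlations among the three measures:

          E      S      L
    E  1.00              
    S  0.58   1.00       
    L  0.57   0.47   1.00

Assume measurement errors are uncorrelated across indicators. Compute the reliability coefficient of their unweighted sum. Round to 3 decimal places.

0.856

Var(E+S+L) = 3 + 2·[0.58 + 0.57 + 0.47] = 3 + 3.24 = 6.24.
With uncorrelated errors the cross-covariances are all true-score covariance, so they carry over unchanged; only the diagonal terms shrink to ρᵢσᵢ².
True-score variance = [0.91 + 0.62 + 0.57] + 3.24 = 2.1 + 3.24 = 5.34.
Reliability = 5.34 / 6.24 = 0.856.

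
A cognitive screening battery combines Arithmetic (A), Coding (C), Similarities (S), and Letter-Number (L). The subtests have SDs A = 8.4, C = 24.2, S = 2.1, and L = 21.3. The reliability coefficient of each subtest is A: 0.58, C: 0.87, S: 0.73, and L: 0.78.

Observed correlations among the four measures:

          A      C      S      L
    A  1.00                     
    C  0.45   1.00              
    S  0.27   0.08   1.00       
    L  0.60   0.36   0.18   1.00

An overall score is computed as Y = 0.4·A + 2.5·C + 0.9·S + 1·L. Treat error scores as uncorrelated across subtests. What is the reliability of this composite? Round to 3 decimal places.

0.892

Var(Y) = 0.4²·8.4² + 2.5²·24.2² + 0.9²·2.1² + 21.3² + 2·[8.4·24.2·0.45 + 0.36·8.4·2.1·0.27 + 0.4·8.4·21.3·0.60 + 2.25·24.2·2.1·0.08 + 2.5·24.2·21.3·0.36 + 0.9·2.1·21.3·0.18] = 4128.8 + 1232.88 = 5361.68.
Because errors are independent across components, Cov(Tᵢ,Tⱼ) = Cov(Xᵢ,Xⱼ); the off-diagonal part of the true-score variance is the same as above.
True-score variance = [0.4²·8.4²·0.58 + 2.5²·24.2²·0.87 + 0.9²·2.1²·0.73 + 21.3²·0.78] + 1232.88 = 3547.45 + 1232.88 = 4780.33.
Reliability = 4780.33 / 5361.68 = 0.892.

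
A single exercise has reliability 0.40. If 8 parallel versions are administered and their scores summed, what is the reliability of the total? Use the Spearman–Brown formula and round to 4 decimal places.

0.8421

ρ_k = kρ / (1 + (k−1)ρ) = 8·0.40 / (1 + 7·0.40) = 3.200 / 3.800 = 0.8421.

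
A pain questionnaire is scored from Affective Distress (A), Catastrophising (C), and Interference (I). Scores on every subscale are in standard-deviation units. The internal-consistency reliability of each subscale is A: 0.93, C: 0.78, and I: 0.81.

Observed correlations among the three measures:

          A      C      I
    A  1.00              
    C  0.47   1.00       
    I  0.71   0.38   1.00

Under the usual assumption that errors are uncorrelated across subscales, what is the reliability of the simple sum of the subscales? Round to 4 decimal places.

Var(A+C+I) = 3 + 2·[0.47 + 0.71 + 0.38] = 3 + 3.12 = 6.12.
Because errors are independent across components, Cov(Tᵢ,Tⱼ) = Cov(Xᵢ,Xⱼ); the off-diagonal part of the true-score variance is the same as above.
True-score variance = [0.93 + 0.78 + 0.81] + 3.12 = 2.52 + 3.12 = 5.64.
Reliability = 5.64 / 6.12 = 0.9216.

0.9216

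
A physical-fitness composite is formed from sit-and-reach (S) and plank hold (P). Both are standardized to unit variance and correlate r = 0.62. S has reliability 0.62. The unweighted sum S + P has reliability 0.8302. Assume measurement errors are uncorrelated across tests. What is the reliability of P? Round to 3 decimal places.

0.830

Var(S+P) = 2 + 2·0.62 = 3.240.
True-score variance = ρ_S + ρ_P + 2·0.62, so 0.8302 = (0.62 + ρ_P + 1.24) / 3.240.
ρ_P = 0.8302·3.240 − 0.62 − 1.24 = 0.830.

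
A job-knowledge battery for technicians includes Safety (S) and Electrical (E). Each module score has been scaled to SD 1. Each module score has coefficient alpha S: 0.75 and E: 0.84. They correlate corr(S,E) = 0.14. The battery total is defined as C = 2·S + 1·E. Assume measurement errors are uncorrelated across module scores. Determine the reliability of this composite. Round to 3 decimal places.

Var(C) = 2² + 1 + 2·[2·0.14] = 5 + 0.56 = 5.56.
Under uncorrelated errors the observed covariances equal the true-score covariances, so only the own-variance terms attenuate.
True-score variance = [2²·0.75 + 0.84] + 0.56 = 3.84 + 0.56 = 4.4.
Reliability = 4.4 / 5.56 = 0.791.

0.791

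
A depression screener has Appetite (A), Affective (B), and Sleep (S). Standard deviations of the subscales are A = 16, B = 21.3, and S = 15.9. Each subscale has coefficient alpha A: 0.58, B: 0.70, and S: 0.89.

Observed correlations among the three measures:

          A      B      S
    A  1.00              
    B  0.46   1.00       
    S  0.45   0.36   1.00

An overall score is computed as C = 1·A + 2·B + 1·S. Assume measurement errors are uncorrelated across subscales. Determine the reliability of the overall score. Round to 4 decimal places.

Var(C) = 16² + 2²·21.3² + 15.9² + 2·[2·16·21.3·0.46 + 16·15.9·0.45 + 2·21.3·15.9·0.36] = 2323.57 + 1343.72 = 3667.29.
Under uncorrelated errors the observed covariances equal the true-score covariances, so only the own-variance terms attenuate.
True-score variance = [16²·0.58 + 2²·21.3²·0.70 + 15.9²·0.89] + 1343.72 = 1643.81 + 1343.72 = 2987.53.
Reliability = 2987.53 / 3667.29 = 0.8146.

0.8146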